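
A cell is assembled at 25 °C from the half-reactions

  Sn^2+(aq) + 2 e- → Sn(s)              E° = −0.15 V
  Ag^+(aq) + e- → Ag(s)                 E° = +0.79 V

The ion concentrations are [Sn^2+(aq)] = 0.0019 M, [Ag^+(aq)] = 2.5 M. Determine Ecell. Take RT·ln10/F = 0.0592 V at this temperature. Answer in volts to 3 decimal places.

+1.044 V

Since E°(Ag⁺/Ag) > E°(Sn²⁺/Sn), Ag⁺/Ag serves as the cathode.
E°cell = +0.79 − (−0.15) = +0.94 V, with n = 2 electrons transferred.
The balanced reaction is 2 Ag^+(aq) + Sn(s) → 2 Ag(s) + Sn^2+(aq), so Q = [Sn^2+(aq)] / [Ag^+(aq)]^2 = 0.000304 and log Q = −3.517.
E = E° − (0.0592/n)·log Q = +0.94 − (0.0592/2)(−3.517) = +1.044 V.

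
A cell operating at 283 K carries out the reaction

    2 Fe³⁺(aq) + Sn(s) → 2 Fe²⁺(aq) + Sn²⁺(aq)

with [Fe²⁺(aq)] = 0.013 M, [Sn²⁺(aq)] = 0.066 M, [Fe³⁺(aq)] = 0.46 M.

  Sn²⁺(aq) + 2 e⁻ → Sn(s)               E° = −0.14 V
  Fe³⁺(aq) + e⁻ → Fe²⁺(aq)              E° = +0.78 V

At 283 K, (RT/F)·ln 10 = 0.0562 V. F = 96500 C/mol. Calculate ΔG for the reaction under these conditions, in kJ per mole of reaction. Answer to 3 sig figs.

With Fe³⁺/Fe²⁺ reduced at the cathode, E°cell = +0.78 − (−0.14) = +0.92 V and n = 2.
The reaction quotient is ([Fe²⁺(aq)]^2·[Sn²⁺(aq)]) / [Fe³⁺(aq)]^2 = 5.27×10^−5; by Nernst, E = +0.92 − (0.0562/2)(−4.278) = +1.0402 V.
Then ΔG = −nFE = −2 × 96500 × +1.0402 J/mol = −201 kJ/mol.

−201 kJ/mol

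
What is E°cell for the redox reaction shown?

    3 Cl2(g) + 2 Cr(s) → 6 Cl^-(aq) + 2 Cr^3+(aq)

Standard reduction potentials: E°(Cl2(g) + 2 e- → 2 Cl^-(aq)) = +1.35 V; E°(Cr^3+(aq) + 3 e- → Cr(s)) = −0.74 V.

In the reaction as written, Cl2(g) is reduced (cathode) and Cr^3+(aq) is produced by oxidation at the anode.
E°cell = E°(cathode) − E°(anode) = +1.35 − (−0.74) = +2.09 V.

+2.09 V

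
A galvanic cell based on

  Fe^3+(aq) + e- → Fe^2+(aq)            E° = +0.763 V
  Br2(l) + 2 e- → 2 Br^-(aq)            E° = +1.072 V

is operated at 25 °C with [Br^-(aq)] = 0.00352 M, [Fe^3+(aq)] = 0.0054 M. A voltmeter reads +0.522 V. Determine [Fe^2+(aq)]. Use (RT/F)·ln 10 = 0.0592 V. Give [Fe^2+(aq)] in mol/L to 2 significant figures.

0.075 M

The Br₂/Br⁻ couple has the larger reduction potential, so it is the cathode: E°cell = +1.072 − (+0.763) = +0.309 V and n = 2.
From the Nernst equation, log Q = n(E° − E)/0.0592 = 2·(+0.309 − (+0.522))/0.0592 = −7.196.
For Br2(l) + 2 Fe^2+(aq) → 2 Br^-(aq) + 2 Fe^3+(aq), the reaction quotient is Q = ([Br^-(aq)]^2·[Fe^3+(aq)]^2) / [Fe^2+(aq)]^2.
Isolating [Fe^2+(aq)] in Q = 10^{−7.196} yields log [Fe^2+(aq)] = −1.123, i.e. 0.075 M.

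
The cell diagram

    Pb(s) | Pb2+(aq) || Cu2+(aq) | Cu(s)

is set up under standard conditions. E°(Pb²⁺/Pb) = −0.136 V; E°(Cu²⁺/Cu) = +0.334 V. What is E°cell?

+0.470 V

By convention the left-hand electrode in cell notation is the anode (oxidation) and the right-hand electrode is the cathode (reduction).
E°cell = E°(right) − E°(left) = +0.334 − (−0.136) = +0.470 V.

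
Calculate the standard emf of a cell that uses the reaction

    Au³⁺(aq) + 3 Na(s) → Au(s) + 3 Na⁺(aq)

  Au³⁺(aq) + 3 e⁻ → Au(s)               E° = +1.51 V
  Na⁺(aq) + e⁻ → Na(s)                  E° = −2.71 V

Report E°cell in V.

+4.22 V

In the reaction as written, Au³⁺(aq) is reduced (cathode) and Na⁺(aq) is produced by oxidation at the anode.
E°cell = E°(cathode) − E°(anode) = +1.51 − (−2.71) = +4.22 V.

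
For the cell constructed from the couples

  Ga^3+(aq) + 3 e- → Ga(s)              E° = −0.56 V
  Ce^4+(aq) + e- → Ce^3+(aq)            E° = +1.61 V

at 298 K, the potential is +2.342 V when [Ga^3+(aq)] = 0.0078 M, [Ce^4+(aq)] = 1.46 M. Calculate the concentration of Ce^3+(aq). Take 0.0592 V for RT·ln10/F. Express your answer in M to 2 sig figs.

Ce⁴⁺/Ce³⁺ is the cathode (higher E°); E°cell = +1.61 − (−0.56) = +2.17 V with n = 3.
Since E = E° − (0.0592/n)·log Q, log Q = n(E° − E)/0.0592 = −8.716.
Balancing electrons gives 3 Ce^4+(aq) + Ga(s) → 3 Ce^3+(aq) + Ga^3+(aq); thus Q = ([Ce^3+(aq)]^3·[Ga^3+(aq)]) / [Ce^4+(aq)]^3.
Solving for the unknown gives log [Ce^3+(aq)] = −2.038, so [Ce^3+(aq)] ≈ 0.0092 M.

0.0092 M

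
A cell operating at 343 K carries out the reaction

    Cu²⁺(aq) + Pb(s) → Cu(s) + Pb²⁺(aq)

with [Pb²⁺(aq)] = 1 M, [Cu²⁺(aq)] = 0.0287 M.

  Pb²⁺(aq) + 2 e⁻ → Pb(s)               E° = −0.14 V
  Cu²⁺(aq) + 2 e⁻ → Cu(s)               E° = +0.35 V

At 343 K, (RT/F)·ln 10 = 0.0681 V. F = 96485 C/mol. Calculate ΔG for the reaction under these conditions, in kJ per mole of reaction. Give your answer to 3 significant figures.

−84.4 kJ/mol

The standard cell potential is +0.35 − (−0.14) = +0.49 V, with n = 2 electrons in the balanced equation.
The reaction quotient is [Pb²⁺(aq)] / [Cu²⁺(aq)] = 34.8; by Nernst, E = +0.49 − (0.0681/2)(1.542) = +0.4375 V.
Then ΔG = −nFE = −2 × 96485 × +0.4375 J/mol = −84.4 kJ/mol.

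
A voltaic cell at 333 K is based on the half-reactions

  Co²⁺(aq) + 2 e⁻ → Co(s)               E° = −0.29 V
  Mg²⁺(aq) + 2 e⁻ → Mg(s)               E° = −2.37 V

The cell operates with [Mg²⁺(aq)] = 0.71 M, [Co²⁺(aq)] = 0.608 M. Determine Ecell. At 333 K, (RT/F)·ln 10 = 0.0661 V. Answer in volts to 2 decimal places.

+2.08 V

Co²⁺/Co is reduced (cathode, E° = −0.29 V) and Mg²⁺/Mg is oxidized (anode).
The standard potential is −0.29 − (−2.37) = +2.08 V and the balanced reaction transfers n = 2 electrons.
Balancing gives Co²⁺(aq) + Mg(s) → Co(s) + Mg²⁺(aq); hence Q = [Mg²⁺(aq)] / [Co²⁺(aq)] = 1.17 (log Q = 0.067).
E = E° − (0.0661/n)·log Q = +2.08 − (0.0661/2)(0.067) = +2.08 V.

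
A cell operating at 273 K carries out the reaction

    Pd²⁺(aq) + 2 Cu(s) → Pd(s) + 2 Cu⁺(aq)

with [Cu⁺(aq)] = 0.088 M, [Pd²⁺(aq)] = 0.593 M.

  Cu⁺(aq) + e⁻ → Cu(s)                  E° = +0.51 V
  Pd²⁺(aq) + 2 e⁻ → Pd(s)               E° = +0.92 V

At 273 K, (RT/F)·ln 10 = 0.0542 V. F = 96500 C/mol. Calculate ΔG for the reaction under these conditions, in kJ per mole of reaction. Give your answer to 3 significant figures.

−89.0 kJ/mol

With Pd²⁺/Pd reduced at the cathode, E°cell = +0.92 − (+0.51) = +0.41 V and n = 2.
The reaction quotient is [Cu⁺(aq)]^2 / [Pd²⁺(aq)] = 0.0131; by Nernst, E = +0.41 − (0.0542/2)(−1.884) = +0.4611 V.
Then ΔG = −nFE = −2 × 96500 × +0.4611 J/mol = −89.0 kJ/mol.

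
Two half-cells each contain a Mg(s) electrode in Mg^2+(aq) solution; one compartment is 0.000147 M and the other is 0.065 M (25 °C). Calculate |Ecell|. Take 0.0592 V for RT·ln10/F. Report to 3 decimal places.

For a concentration cell E°cell = 0, since both electrodes use the same couple.
The compartment with the higher Mg^2+(aq) concentration (0.065 M) acts as the cathode; ions are reduced there and produced at the dilute (0.000147 M) anode.
With n = 2, Ecell = −(0.0592/2)·log([dilute]/[conc]) = −(0.0592/2)·log(0.000147/0.065) = +0.078 V.

0.078 V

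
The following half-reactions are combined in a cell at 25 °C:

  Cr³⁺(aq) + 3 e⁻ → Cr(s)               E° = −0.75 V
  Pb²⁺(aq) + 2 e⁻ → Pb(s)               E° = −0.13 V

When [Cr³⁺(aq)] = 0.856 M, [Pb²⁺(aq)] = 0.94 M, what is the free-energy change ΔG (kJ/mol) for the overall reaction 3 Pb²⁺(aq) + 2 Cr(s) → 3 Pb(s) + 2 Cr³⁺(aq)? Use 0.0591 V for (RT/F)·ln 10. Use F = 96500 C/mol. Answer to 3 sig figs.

−359 kJ/mol

The standard cell potential is −0.13 − (−0.75) = +0.62 V, with n = 6 electrons in the balanced equation.
Q = [Cr³⁺(aq)]^2 / [Pb²⁺(aq)]^3 = 0.882, so log Q = −0.054 and E = +0.62 − (0.0591/6)(−0.054) = +0.6205 V.
ΔG = −nFE = −(6)(96500)(+0.6205) J/mol = −359 kJ/mol.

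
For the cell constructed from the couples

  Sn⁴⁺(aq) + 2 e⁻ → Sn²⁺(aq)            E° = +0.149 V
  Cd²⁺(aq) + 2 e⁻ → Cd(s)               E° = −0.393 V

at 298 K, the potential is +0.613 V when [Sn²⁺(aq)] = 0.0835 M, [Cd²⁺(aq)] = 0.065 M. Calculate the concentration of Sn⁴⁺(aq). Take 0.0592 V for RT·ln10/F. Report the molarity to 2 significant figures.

1.4 M

With Sn⁴⁺/Sn²⁺ at the cathode and Cd²⁺/Cd at the anode, E°cell = +0.149 − (−0.393) = +0.542 V (n = 2).
Rearranging E = E° − (0.0592/n)·log Q gives log Q = 2(+0.542 − (+0.613))/0.0592 = −2.399.
Balancing electrons gives Sn⁴⁺(aq) + Cd(s) → Sn²⁺(aq) + Cd²⁺(aq); thus Q = ([Sn²⁺(aq)]·[Cd²⁺(aq)]) / [Sn⁴⁺(aq)].
Isolating [Sn⁴⁺(aq)] in Q = 10^{−2.399} yields log [Sn⁴⁺(aq)] = 0.134, i.e. 1.4 M.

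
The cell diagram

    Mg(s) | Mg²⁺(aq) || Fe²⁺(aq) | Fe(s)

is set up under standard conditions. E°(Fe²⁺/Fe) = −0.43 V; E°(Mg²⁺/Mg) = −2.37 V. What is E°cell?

By convention the left-hand electrode in cell notation is the anode (oxidation) and the right-hand electrode is the cathode (reduction).
E°cell = E°(right) − E°(left) = −0.43 − (−2.37) = +1.94 V.

+1.94 V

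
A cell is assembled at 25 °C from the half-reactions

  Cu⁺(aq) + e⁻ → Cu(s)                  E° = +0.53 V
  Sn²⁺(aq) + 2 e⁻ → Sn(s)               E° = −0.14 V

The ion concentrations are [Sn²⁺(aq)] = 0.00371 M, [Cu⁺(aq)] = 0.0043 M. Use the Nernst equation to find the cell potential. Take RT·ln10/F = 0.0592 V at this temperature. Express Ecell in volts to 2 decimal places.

+0.60 V

Cu⁺/Cu is reduced (cathode, E° = +0.53 V) and Sn²⁺/Sn is oxidized (anode).
The standard potential is +0.53 − (−0.14) = +0.67 V and the balanced reaction transfers n = 2 electrons.
Balancing gives 2 Cu⁺(aq) + Sn(s) → 2 Cu(s) + Sn²⁺(aq); hence Q = [Sn²⁺(aq)] / [Cu⁺(aq)]^2 = 201 (log Q = 2.302).
By the Nernst equation, E = +0.67 − (0.0592/2)·(2.302) = +0.60 V.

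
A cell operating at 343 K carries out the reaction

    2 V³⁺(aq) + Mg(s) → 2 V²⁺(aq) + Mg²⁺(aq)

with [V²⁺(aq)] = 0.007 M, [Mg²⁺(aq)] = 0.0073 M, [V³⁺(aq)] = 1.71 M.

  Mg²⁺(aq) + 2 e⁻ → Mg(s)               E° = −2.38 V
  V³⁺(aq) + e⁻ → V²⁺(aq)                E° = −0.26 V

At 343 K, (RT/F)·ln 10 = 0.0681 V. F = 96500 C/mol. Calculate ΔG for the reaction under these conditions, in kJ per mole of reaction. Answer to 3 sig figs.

−455 kJ/mol

With V³⁺/V²⁺ reduced at the cathode, E°cell = −0.26 − (−2.38) = +2.12 V and n = 2.
The reaction quotient is ([V²⁺(aq)]^2·[Mg²⁺(aq)]) / [V³⁺(aq)]^2 = 1.22×10^−7; by Nernst, E = +2.12 − (0.0681/2)(−6.912) = +2.3554 V.
ΔG = −nFE = −(2)(96500)(+2.3554) J/mol = −455 kJ/mol.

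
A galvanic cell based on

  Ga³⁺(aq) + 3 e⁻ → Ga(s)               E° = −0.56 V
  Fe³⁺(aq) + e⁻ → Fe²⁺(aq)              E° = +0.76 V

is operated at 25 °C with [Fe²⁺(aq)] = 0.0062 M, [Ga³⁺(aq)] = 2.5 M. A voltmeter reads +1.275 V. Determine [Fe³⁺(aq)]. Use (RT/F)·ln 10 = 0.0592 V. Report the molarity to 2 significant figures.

With Fe³⁺/Fe²⁺ at the cathode and Ga³⁺/Ga at the anode, E°cell = +0.76 − (−0.56) = +1.32 V (n = 3).
Since E = E° − (0.0592/n)·log Q, log Q = n(E° − E)/0.0592 = 2.280.
For 3 Fe³⁺(aq) + Ga(s) → 3 Fe²⁺(aq) + Ga³⁺(aq), the reaction quotient is Q = ([Fe²⁺(aq)]^3·[Ga³⁺(aq)]) / [Fe³⁺(aq)]^3.
Substituting the known concentrations and solving, log [Fe³⁺(aq)] = −2.835 and [Fe³⁺(aq)] = 0.0015 M.

0.0015 M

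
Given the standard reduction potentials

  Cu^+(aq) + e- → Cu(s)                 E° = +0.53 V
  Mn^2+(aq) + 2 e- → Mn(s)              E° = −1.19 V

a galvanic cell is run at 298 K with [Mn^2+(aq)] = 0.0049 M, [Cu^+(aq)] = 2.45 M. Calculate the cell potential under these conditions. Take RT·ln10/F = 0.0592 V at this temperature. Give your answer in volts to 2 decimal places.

+1.81 V

The Cu⁺/Cu couple has the more positive E°, so it is the cathode; Mn²⁺/Mn is the anode.
The standard potential is +0.53 − (−1.19) = +1.72 V and the balanced reaction transfers n = 2 electrons.
For the overall reaction 2 Cu^+(aq) + Mn(s) → 2 Cu(s) + Mn^2+(aq), Q = [Mn^2+(aq)] / [Cu^+(aq)]^2 = 0.000816, giving log Q = −3.088.
Applying E = E° − (RT ln10/nF)·log Q gives +1.72 − (0.0592/2)(−3.088) = +1.81 V.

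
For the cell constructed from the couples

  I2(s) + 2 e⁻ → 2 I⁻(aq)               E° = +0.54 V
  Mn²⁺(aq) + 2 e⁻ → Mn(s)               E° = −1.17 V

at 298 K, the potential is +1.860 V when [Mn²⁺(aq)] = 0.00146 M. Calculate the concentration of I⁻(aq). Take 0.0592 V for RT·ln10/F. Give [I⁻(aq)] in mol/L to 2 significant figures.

With I₂/I⁻ at the cathode and Mn²⁺/Mn at the anode, E°cell = +0.54 − (−1.17) = +1.71 V (n = 2).
Rearranging E = E° − (0.0592/n)·log Q gives log Q = 2(+1.71 − (+1.860))/0.0592 = −5.068.
For I2(s) + Mn(s) → 2 I⁻(aq) + Mn²⁺(aq), the reaction quotient is Q = [I⁻(aq)]^2·[Mn²⁺(aq)].
Substituting the known concentrations and solving, log [I⁻(aq)] = −1.116 and [I⁻(aq)] = 0.077 M.

0.077 M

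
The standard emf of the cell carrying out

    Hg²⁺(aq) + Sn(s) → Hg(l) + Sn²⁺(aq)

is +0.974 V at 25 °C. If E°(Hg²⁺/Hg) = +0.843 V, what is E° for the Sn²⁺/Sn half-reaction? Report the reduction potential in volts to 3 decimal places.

In the reaction as written the Hg²⁺/Hg couple is reduced (cathode) and Sn²⁺/Sn is oxidized (anode), so E°cell = E°(Hg²⁺/Hg) − E°(Sn²⁺/Sn).
E°(Sn²⁺/Sn) = E°(cathode) − E°cell = +0.843 − (+0.974) = −0.131 V.

−0.131 V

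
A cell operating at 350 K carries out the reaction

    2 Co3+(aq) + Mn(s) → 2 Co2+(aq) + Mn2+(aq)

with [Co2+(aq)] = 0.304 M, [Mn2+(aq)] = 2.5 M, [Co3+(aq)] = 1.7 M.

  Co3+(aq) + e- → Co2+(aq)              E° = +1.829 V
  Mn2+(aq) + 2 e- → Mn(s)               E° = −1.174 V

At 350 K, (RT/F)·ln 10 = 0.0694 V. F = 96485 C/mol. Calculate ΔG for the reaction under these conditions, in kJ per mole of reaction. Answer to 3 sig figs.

−587 kJ/mol

E°cell = +1.829 − (−1.174) = +3.003 V; the balanced reaction transfers n = 2 electrons.
The reaction quotient is ([Co2+(aq)]^2·[Mn2+(aq)]) / [Co3+(aq)]^2 = 0.0799; by Nernst, E = +3.003 − (0.0694/2)(−1.097) = +3.0411 V.
Finally ΔG = −nFE = −(2)(96485 C/mol)(+3.0411 V) = −587 kJ/mol.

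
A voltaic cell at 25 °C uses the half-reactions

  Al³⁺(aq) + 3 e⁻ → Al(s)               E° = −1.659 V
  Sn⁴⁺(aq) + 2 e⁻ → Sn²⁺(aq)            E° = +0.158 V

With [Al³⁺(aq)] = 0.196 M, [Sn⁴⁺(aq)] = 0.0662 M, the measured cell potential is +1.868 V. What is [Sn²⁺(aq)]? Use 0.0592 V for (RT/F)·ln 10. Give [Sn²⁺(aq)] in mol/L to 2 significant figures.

With Sn⁴⁺/Sn²⁺ at the cathode and Al³⁺/Al at the anode, E°cell = +0.158 − (−1.659) = +1.817 V (n = 6).
From the Nernst equation, log Q = n(E° − E)/0.0592 = 6·(+1.817 − (+1.868))/0.0592 = −5.169.
Balancing electrons gives 3 Sn⁴⁺(aq) + 2 Al(s) → 3 Sn²⁺(aq) + 2 Al³⁺(aq); thus Q = ([Sn²⁺(aq)]^3·[Al³⁺(aq)]^2) / [Sn⁴⁺(aq)]^3.
Solving for the unknown gives log [Sn²⁺(aq)] = −2.430, so [Sn²⁺(aq)] ≈ 0.0037 M.

0.0037 M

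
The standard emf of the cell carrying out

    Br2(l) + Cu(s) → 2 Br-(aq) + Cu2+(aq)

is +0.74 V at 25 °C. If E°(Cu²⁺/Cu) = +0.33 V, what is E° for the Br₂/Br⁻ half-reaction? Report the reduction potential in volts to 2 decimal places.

+1.07 V

In the reaction as written the Br₂/Br⁻ couple is reduced (cathode) and Cu²⁺/Cu is oxidized (anode), so E°cell = E°(Br₂/Br⁻) − E°(Cu²⁺/Cu).
E°(Br₂/Br⁻) = E°cell + E°(anode) = +0.74 + (+0.33) = +1.07 V.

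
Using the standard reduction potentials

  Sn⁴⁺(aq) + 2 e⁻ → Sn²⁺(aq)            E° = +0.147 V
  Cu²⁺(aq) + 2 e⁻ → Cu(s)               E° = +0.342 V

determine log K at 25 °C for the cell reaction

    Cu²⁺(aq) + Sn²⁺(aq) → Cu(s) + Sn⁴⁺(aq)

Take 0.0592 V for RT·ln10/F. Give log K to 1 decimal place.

The Cu²⁺/Cu couple is reduced (cathode); E°cell = +0.342 − (+0.147) = +0.195 V with n = 2.
At equilibrium E = 0, so log K = nE°cell / 0.0592 = (2)(+0.195) / 0.0592 = 6.6.

log K = 6.6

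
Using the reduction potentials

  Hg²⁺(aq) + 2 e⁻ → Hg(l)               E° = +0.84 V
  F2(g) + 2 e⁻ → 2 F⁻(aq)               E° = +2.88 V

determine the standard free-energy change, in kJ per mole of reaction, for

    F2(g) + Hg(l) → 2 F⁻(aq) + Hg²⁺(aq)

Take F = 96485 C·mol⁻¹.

−394 kJ/mol

In the reaction as written F2(g) is reduced, so the F₂/F⁻ couple is the cathode and Hg²⁺/Hg is the anode.
E°cell = +2.88 − (+0.84) = +2.04 V; balancing electrons gives n = 2.
ΔG° = −nFE°cell = −(2)(96485)(+2.04) J/mol = −394 kJ/mol.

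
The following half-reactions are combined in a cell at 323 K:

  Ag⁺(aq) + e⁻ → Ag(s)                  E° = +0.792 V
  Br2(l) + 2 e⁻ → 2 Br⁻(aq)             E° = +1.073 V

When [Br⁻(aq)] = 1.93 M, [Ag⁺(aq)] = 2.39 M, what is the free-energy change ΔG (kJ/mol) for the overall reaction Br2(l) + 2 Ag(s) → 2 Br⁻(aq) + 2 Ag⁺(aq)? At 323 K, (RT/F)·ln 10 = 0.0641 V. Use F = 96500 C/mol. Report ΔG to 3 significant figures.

With Br₂/Br⁻ reduced at the cathode, E°cell = +1.073 − (+0.792) = +0.281 V and n = 2.
Q = [Br⁻(aq)]^2·[Ag⁺(aq)]^2 = 21.3, so log Q = 1.328 and E = +0.281 − (0.0641/2)(1.328) = +0.2384 V.
ΔG = −nFE = −(2)(96500)(+0.2384) J/mol = −46.0 kJ/mol.

−46.0 kJ/mol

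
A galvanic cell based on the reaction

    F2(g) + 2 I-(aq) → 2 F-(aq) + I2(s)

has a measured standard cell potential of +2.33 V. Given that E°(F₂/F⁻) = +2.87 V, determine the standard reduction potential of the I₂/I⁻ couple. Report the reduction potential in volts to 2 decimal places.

+0.54 V

In the reaction as written the F₂/F⁻ couple is reduced (cathode) and I₂/I⁻ is oxidized (anode), so E°cell = E°(F₂/F⁻) − E°(I₂/I⁻).
E°(I₂/I⁻) = E°(cathode) − E°cell = +2.87 − (+2.33) = +0.54 V.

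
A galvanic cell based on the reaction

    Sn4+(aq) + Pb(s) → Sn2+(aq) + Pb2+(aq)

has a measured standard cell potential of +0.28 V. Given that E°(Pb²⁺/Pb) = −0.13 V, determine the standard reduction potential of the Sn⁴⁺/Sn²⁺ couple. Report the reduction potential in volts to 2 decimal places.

In the reaction as written the Sn⁴⁺/Sn²⁺ couple is reduced (cathode) and Pb²⁺/Pb is oxidized (anode), so E°cell = E°(Sn⁴⁺/Sn²⁺) − E°(Pb²⁺/Pb).
E°(Sn⁴⁺/Sn²⁺) = E°cell + E°(anode) = +0.28 + (−0.13) = +0.15 V.

+0.15 V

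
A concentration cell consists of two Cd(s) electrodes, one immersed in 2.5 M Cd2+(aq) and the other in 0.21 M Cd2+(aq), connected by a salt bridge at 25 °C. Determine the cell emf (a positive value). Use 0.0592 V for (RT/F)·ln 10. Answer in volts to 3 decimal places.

For a concentration cell E°cell = 0, since both electrodes use the same couple.
The compartment with the higher Cd2+(aq) concentration (2.5 M) acts as the cathode; ions are reduced there and produced at the dilute (0.21 M) anode.
With n = 2, Ecell = −(0.0592/2)·log([dilute]/[conc]) = −(0.0592/2)·log(0.21/2.5) = +0.032 V.

0.032 V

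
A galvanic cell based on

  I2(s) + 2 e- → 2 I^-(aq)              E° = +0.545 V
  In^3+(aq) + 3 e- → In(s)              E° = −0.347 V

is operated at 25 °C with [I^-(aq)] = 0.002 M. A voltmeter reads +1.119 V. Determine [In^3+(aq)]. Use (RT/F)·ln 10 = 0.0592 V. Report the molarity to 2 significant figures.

0.00039 M

I₂/I⁻ is the cathode (higher E°); E°cell = +0.545 − (−0.347) = +0.892 V with n = 6.
Rearranging E = E° − (0.0592/n)·log Q gives log Q = 6(+0.892 − (+1.119))/0.0592 = −23.007.
The balanced reaction is 3 I2(s) + 2 In(s) → 6 I^-(aq) + 2 In^3+(aq), so Q = [I^-(aq)]^6·[In^3+(aq)]^2.
Solving for the unknown gives log [In^3+(aq)] = −3.407, so [In^3+(aq)] ≈ 0.00039 M.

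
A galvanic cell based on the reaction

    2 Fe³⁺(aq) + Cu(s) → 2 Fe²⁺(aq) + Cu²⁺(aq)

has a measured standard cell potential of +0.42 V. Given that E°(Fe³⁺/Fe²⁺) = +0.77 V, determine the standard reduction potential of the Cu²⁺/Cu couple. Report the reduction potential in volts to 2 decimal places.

+0.35 V

In the reaction as written the Fe³⁺/Fe²⁺ couple is reduced (cathode) and Cu²⁺/Cu is oxidized (anode), so E°cell = E°(Fe³⁺/Fe²⁺) − E°(Cu²⁺/Cu).
E°(Cu²⁺/Cu) = E°(cathode) − E°cell = +0.77 − (+0.42) = +0.35 V.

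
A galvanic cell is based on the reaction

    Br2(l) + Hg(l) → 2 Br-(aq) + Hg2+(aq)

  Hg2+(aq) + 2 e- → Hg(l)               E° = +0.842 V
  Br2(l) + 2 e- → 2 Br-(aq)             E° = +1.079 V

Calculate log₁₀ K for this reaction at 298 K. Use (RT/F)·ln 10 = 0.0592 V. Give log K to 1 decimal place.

log K = 8.0

The Br₂/Br⁻ couple is reduced (cathode); E°cell = +1.079 − (+0.842) = +0.237 V with n = 2.
At equilibrium E = 0, so log K = nE°cell / 0.0592 = (2)(+0.237) / 0.0592 = 8.0.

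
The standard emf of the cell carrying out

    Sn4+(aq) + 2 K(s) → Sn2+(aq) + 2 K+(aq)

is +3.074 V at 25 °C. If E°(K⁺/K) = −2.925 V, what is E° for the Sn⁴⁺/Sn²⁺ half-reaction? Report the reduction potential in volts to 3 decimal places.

In the reaction as written the Sn⁴⁺/Sn²⁺ couple is reduced (cathode) and K⁺/K is oxidized (anode), so E°cell = E°(Sn⁴⁺/Sn²⁺) − E°(K⁺/K).
E°(Sn⁴⁺/Sn²⁺) = E°cell + E°(anode) = +3.074 + (−2.925) = +0.149 V.

+0.149 V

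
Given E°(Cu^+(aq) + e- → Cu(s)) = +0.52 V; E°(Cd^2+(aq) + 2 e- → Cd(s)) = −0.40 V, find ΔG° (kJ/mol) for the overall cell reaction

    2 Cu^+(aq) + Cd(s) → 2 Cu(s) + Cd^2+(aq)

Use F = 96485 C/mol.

In the reaction as written Cu^+(aq) is reduced, so the Cu⁺/Cu couple is the cathode and Cd²⁺/Cd is the anode.
E°cell = +0.52 − (−0.40) = +0.92 V; balancing electrons gives n = 2.
ΔG° = −nFE°cell = −(2)(96485)(+0.92) J/mol = −178 kJ/mol.

−178 kJ/mol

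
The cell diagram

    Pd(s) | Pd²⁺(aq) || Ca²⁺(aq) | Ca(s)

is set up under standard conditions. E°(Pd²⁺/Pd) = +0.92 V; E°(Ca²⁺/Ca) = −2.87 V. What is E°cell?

−3.79 V

By convention the left-hand electrode in cell notation is the anode (oxidation) and the right-hand electrode is the cathode (reduction).
E°cell = E°(right) − E°(left) = −2.87 − (+0.92) = −3.79 V.
The negative sign shows that, as written, the cell would require an external voltage to drive the reaction.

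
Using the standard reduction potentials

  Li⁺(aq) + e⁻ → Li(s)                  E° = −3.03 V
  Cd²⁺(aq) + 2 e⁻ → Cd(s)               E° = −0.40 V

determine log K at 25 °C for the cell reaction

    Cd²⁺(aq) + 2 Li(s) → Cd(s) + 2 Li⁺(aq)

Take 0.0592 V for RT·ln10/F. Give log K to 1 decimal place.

log K = 88.9

The Cd²⁺/Cd couple is reduced (cathode); E°cell = −0.40 − (−3.03) = +2.63 V with n = 2.
At equilibrium E = 0, so log K = nE°cell / 0.0592 = (2)(+2.63) / 0.0592 = 88.9.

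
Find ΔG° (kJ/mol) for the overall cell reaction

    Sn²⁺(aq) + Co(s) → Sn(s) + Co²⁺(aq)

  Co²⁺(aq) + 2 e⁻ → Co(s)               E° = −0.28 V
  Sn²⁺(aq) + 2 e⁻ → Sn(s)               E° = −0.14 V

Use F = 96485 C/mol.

In the reaction as written Sn²⁺(aq) is reduced, so the Sn²⁺/Sn couple is the cathode and Co²⁺/Co is the anode.
E°cell = −0.14 − (−0.28) = +0.14 V; balancing electrons gives n = 2.
ΔG° = −nFE°cell = −(2)(96485)(+0.14) J/mol = −27.0 kJ/mol.

−27.0 kJ/mol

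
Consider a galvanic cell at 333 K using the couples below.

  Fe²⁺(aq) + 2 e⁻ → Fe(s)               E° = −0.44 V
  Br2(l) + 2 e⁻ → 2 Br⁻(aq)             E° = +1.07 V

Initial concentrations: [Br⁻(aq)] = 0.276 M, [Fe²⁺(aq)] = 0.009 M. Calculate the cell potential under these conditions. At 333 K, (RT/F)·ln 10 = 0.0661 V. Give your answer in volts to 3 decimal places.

Br₂/Br⁻ is reduced (cathode, E° = +1.07 V) and Fe²⁺/Fe is oxidized (anode).
The standard potential is +1.07 − (−0.44) = +1.51 V and the balanced reaction transfers n = 2 electrons.
The balanced reaction is Br2(l) + Fe(s) → 2 Br⁻(aq) + Fe²⁺(aq), so Q = [Br⁻(aq)]^2·[Fe²⁺(aq)] = 0.000686 and log Q = −3.164.
E = E° − (0.0661/n)·log Q = +1.51 − (0.0661/2)(−3.164) = +1.615 V.

+1.615 V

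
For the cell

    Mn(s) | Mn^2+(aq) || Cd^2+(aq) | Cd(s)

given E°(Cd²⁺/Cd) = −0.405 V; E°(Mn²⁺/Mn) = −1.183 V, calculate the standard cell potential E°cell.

+0.778 V

By convention the left-hand electrode in cell notation is the anode (oxidation) and the right-hand electrode is the cathode (reduction).
E°cell = E°(right) − E°(left) = −0.405 − (−1.183) = +0.778 V.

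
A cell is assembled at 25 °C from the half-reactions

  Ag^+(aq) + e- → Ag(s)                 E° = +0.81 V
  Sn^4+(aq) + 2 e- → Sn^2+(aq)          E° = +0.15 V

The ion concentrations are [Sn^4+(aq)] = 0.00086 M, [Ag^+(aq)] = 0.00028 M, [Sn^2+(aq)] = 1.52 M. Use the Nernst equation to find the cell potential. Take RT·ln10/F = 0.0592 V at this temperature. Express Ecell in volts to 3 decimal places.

Since E°(Ag⁺/Ag) > E°(Sn⁴⁺/Sn²⁺), Ag⁺/Ag serves as the cathode.
The standard potential is +0.81 − (+0.15) = +0.66 V and the balanced reaction transfers n = 2 electrons.
Balancing gives 2 Ag^+(aq) + Sn^2+(aq) → 2 Ag(s) + Sn^4+(aq); hence Q = [Sn^4+(aq)] / ([Ag^+(aq)]^2·[Sn^2+(aq)]) = 7.22×10^3 (log Q = 3.858).
Applying E = E° − (RT ln10/nF)·log Q gives +0.66 − (0.0592/2)(3.858) = +0.546 V.

+0.546 V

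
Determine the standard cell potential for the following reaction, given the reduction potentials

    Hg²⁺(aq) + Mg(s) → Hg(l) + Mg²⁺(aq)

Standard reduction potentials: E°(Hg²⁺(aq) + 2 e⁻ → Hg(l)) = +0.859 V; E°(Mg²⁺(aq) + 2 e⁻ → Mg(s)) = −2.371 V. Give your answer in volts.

Hg²⁺(aq) gains electrons, so the Hg²⁺/Hg couple is the cathode; the Mg²⁺/Mg couple is the anode.
E°cell = E°(cathode) − E°(anode) = +0.859 − (−2.371) = +3.230 V.

+3.230 V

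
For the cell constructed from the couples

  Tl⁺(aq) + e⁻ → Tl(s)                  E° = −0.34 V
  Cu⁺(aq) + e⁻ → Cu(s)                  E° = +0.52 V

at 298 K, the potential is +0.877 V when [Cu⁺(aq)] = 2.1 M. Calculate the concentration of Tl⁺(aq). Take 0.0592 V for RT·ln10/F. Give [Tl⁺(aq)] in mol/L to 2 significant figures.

1.1 M

With Cu⁺/Cu at the cathode and Tl⁺/Tl at the anode, E°cell = +0.52 − (−0.34) = +0.86 V (n = 1).
Rearranging E = E° − (0.0592/n)·log Q gives log Q = 1(+0.86 − (+0.877))/0.0592 = −0.287.
The balanced reaction is Cu⁺(aq) + Tl(s) → Cu(s) + Tl⁺(aq), so Q = [Tl⁺(aq)] / [Cu⁺(aq)].
Isolating [Tl⁺(aq)] in Q = 10^{−0.287} yields log [Tl⁺(aq)] = 0.035, i.e. 1.1 M.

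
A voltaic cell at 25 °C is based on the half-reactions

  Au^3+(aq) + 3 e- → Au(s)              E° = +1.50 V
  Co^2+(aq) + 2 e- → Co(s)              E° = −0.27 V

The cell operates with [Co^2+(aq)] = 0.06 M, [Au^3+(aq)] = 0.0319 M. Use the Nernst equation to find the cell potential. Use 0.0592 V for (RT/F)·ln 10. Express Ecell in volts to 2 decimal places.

Since E°(Au³⁺/Au) > E°(Co²⁺/Co), Au³⁺/Au serves as the cathode.
E°cell = +1.50 − (−0.27) = +1.77 V, with n = 6 electrons transferred.
For the overall reaction 2 Au^3+(aq) + 3 Co(s) → 2 Au(s) + 3 Co^2+(aq), Q = [Co^2+(aq)]^3 / [Au^3+(aq)]^2 = 0.212, giving log Q = −0.673.
E = E° − (0.0592/n)·log Q = +1.77 − (0.0592/6)(−0.673) = +1.78 V.

+1.78 V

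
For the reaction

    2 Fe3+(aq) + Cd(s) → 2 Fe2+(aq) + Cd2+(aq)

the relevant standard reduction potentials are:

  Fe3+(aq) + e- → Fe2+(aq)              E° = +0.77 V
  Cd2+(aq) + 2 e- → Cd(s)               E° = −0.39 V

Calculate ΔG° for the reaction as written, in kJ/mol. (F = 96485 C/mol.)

In the reaction as written Fe3+(aq) is reduced, so the Fe³⁺/Fe²⁺ couple is the cathode and Cd²⁺/Cd is the anode.
E°cell = +0.77 − (−0.39) = +1.16 V; balancing electrons gives n = 2.
ΔG° = −nFE°cell = −(2)(96485)(+1.16) J/mol = −224 kJ/mol.

−224 kJ/mol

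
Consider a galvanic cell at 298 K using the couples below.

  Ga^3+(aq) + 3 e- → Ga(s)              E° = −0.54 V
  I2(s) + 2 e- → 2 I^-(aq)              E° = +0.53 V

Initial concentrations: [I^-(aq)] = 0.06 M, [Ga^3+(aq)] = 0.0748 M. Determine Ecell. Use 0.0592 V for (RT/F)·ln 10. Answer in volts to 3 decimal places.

+1.165 V

I₂/I⁻ is reduced (cathode, E° = +0.53 V) and Ga³⁺/Ga is oxidized (anode).
The standard potential is +0.53 − (−0.54) = +1.07 V and the balanced reaction transfers n = 6 electrons.
The balanced reaction is 3 I2(s) + 2 Ga(s) → 6 I^-(aq) + 2 Ga^3+(aq), so Q = [I^-(aq)]^6·[Ga^3+(aq)]^2 = 2.61×10^−10 and log Q = −9.583.
By the Nernst equation, E = +1.07 − (0.0592/6)·(−9.583) = +1.165 V.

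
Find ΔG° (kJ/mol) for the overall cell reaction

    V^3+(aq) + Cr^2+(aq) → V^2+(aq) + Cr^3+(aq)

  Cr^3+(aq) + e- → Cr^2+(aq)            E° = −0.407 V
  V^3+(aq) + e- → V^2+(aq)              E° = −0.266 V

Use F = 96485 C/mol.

In the reaction as written V^3+(aq) is reduced, so the V³⁺/V²⁺ couple is the cathode and Cr³⁺/Cr²⁺ is the anode.
E°cell = −0.266 − (−0.407) = +0.141 V; balancing electrons gives n = 1.
ΔG° = −nFE°cell = −(1)(96485)(+0.141) J/mol = −13.6 kJ/mol.

−13.6 kJ/mol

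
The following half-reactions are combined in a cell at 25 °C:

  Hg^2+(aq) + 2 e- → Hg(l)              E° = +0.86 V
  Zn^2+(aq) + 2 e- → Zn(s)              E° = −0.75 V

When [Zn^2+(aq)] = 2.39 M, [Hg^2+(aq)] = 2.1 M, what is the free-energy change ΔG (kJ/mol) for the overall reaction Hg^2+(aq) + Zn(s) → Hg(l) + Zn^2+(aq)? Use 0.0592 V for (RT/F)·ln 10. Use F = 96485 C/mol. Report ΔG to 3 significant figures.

−310 kJ/mol

The standard cell potential is +0.86 − (−0.75) = +1.61 V, with n = 2 electrons in the balanced equation.
Q = [Zn^2+(aq)] / [Hg^2+(aq)] = 1.14, so log Q = 0.056 and E = +1.61 − (0.0592/2)(0.056) = +1.6083 V.
Finally ΔG = −nFE = −(2)(96485 C/mol)(+1.6083 V) = −310 kJ/mol.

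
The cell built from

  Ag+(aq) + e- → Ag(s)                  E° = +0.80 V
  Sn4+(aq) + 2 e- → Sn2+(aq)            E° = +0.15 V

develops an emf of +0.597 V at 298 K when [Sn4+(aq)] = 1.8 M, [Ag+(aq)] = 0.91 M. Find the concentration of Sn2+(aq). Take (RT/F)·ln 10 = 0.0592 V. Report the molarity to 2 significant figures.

0.035 M

Ag⁺/Ag is the cathode (higher E°); E°cell = +0.80 − (+0.15) = +0.65 V with n = 2.
Since E = E° − (0.0592/n)·log Q, log Q = n(E° − E)/0.0592 = 1.791.
The balanced reaction is 2 Ag+(aq) + Sn2+(aq) → 2 Ag(s) + Sn4+(aq), so Q = [Sn4+(aq)] / ([Ag+(aq)]^2·[Sn2+(aq)]).
Solving for the unknown gives log [Sn2+(aq)] = −1.454, so [Sn2+(aq)] ≈ 0.035 M.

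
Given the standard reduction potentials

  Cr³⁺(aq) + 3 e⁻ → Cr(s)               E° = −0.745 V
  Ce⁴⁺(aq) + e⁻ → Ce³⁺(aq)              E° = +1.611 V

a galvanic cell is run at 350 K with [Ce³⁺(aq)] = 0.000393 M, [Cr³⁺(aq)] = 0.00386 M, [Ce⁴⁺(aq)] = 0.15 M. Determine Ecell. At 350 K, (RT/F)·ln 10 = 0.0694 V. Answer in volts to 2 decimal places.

+2.59 V

Ce⁴⁺/Ce³⁺ is reduced (cathode, E° = +1.611 V) and Cr³⁺/Cr is oxidized (anode).
E°cell = E°cat − E°an = +1.611 − (−0.745) = +2.356 V; n = 3.
The balanced reaction is 3 Ce⁴⁺(aq) + Cr(s) → 3 Ce³⁺(aq) + Cr³⁺(aq), so Q = ([Ce³⁺(aq)]^3·[Cr³⁺(aq)]) / [Ce⁴⁺(aq)]^3 = 6.94×10^−11 and log Q = −10.159.
E = E° − (0.0694/n)·log Q = +2.356 − (0.0694/3)(−10.159) = +2.59 V.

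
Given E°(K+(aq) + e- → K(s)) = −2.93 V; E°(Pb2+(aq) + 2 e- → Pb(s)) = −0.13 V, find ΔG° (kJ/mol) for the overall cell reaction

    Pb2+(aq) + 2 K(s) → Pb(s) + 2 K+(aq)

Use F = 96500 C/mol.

In the reaction as written Pb2+(aq) is reduced, so the Pb²⁺/Pb couple is the cathode and K⁺/K is the anode.
E°cell = −0.13 − (−2.93) = +2.80 V; balancing electrons gives n = 2.
ΔG° = −nFE°cell = −(2)(96500)(+2.80) J/mol = −540 kJ/mol.

−540 kJ/mol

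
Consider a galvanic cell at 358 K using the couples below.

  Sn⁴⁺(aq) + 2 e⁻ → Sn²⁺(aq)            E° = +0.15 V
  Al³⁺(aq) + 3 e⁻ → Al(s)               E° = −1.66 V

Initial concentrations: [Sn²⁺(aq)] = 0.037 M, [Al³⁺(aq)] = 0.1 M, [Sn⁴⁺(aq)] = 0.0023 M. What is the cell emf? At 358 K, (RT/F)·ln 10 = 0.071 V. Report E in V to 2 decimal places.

Since E°(Sn⁴⁺/Sn²⁺) > E°(Al³⁺/Al), Sn⁴⁺/Sn²⁺ serves as the cathode.
E°cell = E°cat − E°an = +0.15 − (−1.66) = +1.81 V; n = 6.
The balanced reaction is 3 Sn⁴⁺(aq) + 2 Al(s) → 3 Sn²⁺(aq) + 2 Al³⁺(aq), so Q = ([Sn²⁺(aq)]^3·[Al³⁺(aq)]^2) / [Sn⁴⁺(aq)]^3 = 41.6 and log Q = 1.619.
Applying E = E° − (RT ln10/nF)·log Q gives +1.81 − (0.071/6)(1.619) = +1.79 V.

+1.79 V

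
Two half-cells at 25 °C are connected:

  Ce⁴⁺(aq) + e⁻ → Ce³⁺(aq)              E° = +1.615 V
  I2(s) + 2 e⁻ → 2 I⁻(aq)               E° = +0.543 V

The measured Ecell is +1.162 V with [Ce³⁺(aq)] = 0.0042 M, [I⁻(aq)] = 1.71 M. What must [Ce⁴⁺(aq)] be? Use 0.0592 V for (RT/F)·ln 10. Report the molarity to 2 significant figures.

0.081 M

The Ce⁴⁺/Ce³⁺ couple has the larger reduction potential, so it is the cathode: E°cell = +1.615 − (+0.543) = +1.072 V and n = 2.
Since E = E° − (0.0592/n)·log Q, log Q = n(E° − E)/0.0592 = −3.041.
For 2 Ce⁴⁺(aq) + 2 I⁻(aq) → 2 Ce³⁺(aq) + I2(s), the reaction quotient is Q = [Ce³⁺(aq)]^2 / ([Ce⁴⁺(aq)]^2·[I⁻(aq)]^2).
Isolating [Ce⁴⁺(aq)] in Q = 10^{−3.041} yields log [Ce⁴⁺(aq)] = −1.089, i.e. 0.081 M.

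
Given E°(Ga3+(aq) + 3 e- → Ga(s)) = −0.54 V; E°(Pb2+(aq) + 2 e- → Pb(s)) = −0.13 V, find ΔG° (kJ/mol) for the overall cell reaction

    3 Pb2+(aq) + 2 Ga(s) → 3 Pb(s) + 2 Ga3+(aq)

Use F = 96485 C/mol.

−237 kJ/mol

In the reaction as written Pb2+(aq) is reduced, so the Pb²⁺/Pb couple is the cathode and Ga³⁺/Ga is the anode.
E°cell = −0.13 − (−0.54) = +0.41 V; balancing electrons gives n = 6.
ΔG° = −nFE°cell = −(6)(96485)(+0.41) J/mol = −237 kJ/mol.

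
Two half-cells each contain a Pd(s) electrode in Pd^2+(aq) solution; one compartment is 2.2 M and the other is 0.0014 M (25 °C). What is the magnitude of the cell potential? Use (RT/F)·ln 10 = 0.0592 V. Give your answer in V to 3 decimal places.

0.095 V

For a concentration cell E°cell = 0, since both electrodes use the same couple.
The compartment with the higher Pd^2+(aq) concentration (2.2 M) acts as the cathode; ions are reduced there and produced at the dilute (0.0014 M) anode.
With n = 2, Ecell = −(0.0592/2)·log([dilute]/[conc]) = −(0.0592/2)·log(0.0014/2.2) = +0.095 V.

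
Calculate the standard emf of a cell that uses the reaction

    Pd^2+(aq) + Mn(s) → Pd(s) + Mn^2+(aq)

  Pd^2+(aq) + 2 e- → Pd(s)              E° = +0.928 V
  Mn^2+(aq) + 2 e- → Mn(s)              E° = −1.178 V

+2.106 V

Pd^2+(aq) gains electrons, so the Pd²⁺/Pd couple is the cathode; the Mn²⁺/Mn couple is the anode.
E°cell = E°(cathode) − E°(anode) = +0.928 − (−1.178) = +2.106 V.
The positive value indicates the reaction is spontaneous as written.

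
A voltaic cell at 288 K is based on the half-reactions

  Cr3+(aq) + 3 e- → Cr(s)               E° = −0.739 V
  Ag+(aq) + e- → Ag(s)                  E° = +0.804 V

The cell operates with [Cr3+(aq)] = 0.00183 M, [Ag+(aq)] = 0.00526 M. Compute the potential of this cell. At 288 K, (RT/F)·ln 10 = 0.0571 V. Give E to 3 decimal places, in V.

The Ag⁺/Ag couple has the more positive E°, so it is the cathode; Cr³⁺/Cr is the anode.
E°cell = +0.804 − (−0.739) = +1.543 V, with n = 3 electrons transferred.
The balanced reaction is 3 Ag+(aq) + Cr(s) → 3 Ag(s) + Cr3+(aq), so Q = [Cr3+(aq)] / [Ag+(aq)]^3 = 1.26×10^4 and log Q = 4.099.
Applying E = E° − (RT ln10/nF)·log Q gives +1.543 − (0.0571/3)(4.099) = +1.465 V.

+1.465 V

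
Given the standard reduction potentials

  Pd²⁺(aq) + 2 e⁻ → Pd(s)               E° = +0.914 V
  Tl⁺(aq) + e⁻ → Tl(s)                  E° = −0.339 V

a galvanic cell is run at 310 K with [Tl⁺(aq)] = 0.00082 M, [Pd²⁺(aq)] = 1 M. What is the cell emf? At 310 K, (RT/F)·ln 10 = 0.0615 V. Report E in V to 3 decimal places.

+1.443 V

Pd²⁺/Pd is reduced (cathode, E° = +0.914 V) and Tl⁺/Tl is oxidized (anode).
The standard potential is +0.914 − (−0.339) = +1.253 V and the balanced reaction transfers n = 2 electrons.
The balanced reaction is Pd²⁺(aq) + 2 Tl(s) → Pd(s) + 2 Tl⁺(aq), so Q = [Tl⁺(aq)]^2 / [Pd²⁺(aq)] = 6.72×10^−7 and log Q = −6.172.
Applying E = E° − (RT ln10/nF)·log Q gives +1.253 − (0.0615/2)(−6.172) = +1.443 V.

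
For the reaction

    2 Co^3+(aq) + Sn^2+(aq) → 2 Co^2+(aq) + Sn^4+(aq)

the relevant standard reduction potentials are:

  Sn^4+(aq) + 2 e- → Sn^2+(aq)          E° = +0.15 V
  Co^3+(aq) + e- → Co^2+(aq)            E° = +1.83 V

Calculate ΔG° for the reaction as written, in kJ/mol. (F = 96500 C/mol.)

−324 kJ/mol

In the reaction as written Co^3+(aq) is reduced, so the Co³⁺/Co²⁺ couple is the cathode and Sn⁴⁺/Sn²⁺ is the anode.
E°cell = +1.83 − (+0.15) = +1.68 V; balancing electrons gives n = 2.
ΔG° = −nFE°cell = −(2)(96500)(+1.68) J/mol = −324 kJ/mol.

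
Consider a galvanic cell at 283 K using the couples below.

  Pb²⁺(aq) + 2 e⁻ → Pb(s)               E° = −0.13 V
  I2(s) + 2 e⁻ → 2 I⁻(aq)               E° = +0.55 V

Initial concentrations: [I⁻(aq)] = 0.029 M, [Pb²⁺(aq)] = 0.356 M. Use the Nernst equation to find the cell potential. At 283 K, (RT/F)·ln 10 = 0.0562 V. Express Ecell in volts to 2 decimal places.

+0.78 V

I₂/I⁻ is reduced (cathode, E° = +0.55 V) and Pb²⁺/Pb is oxidized (anode).
E°cell = +0.55 − (−0.13) = +0.68 V, with n = 2 electrons transferred.
Balancing gives I2(s) + Pb(s) → 2 I⁻(aq) + Pb²⁺(aq); hence Q = [I⁻(aq)]^2·[Pb²⁺(aq)] = 0.000299 (log Q = −3.524).
Applying E = E° − (RT ln10/nF)·log Q gives +0.68 − (0.0562/2)(−3.524) = +0.78 V.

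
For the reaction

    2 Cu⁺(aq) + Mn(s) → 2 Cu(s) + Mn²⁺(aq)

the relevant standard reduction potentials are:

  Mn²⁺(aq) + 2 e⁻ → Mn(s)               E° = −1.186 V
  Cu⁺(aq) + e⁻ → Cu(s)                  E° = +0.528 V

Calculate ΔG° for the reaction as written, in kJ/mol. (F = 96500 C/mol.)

In the reaction as written Cu⁺(aq) is reduced, so the Cu⁺/Cu couple is the cathode and Mn²⁺/Mn is the anode.
E°cell = +0.528 − (−1.186) = +1.714 V; balancing electrons gives n = 2.
ΔG° = −nFE°cell = −(2)(96500)(+1.714) J/mol = −331 kJ/mol.

−331 kJ/mol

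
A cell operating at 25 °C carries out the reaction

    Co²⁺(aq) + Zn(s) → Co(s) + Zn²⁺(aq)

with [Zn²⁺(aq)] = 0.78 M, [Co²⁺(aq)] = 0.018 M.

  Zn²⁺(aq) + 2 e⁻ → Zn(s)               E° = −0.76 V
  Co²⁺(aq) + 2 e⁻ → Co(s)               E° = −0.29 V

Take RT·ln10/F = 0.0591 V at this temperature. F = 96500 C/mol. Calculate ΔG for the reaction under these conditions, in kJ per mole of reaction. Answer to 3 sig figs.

The standard cell potential is −0.29 − (−0.76) = +0.47 V, with n = 2 electrons in the balanced equation.
Q = [Zn²⁺(aq)] / [Co²⁺(aq)] = 43.3, so log Q = 1.637 and E = +0.47 − (0.0591/2)(1.637) = +0.4216 V.
Then ΔG = −nFE = −2 × 96500 × +0.4216 J/mol = −81.4 kJ/mol.

−81.4 kJ/mol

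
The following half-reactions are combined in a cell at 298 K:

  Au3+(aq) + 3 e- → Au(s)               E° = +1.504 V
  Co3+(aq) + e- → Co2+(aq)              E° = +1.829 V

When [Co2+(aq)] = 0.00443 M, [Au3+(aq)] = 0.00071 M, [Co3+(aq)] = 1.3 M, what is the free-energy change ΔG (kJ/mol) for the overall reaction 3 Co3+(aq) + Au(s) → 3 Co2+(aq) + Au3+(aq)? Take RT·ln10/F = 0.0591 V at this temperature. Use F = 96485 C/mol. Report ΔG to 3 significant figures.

−154 kJ/mol

With Co³⁺/Co²⁺ reduced at the cathode, E°cell = +1.829 − (+1.504) = +0.325 V and n = 3.
Here Q = ([Co2+(aq)]^3·[Au3+(aq)]) / [Co3+(aq)]^3 = 2.81×10^−11 (log Q = −10.551), giving E = +0.325 − (0.0591/3)·(−10.551) = +0.5329 V.
ΔG = −nFE = −(3)(96485)(+0.5329) J/mol = −154 kJ/mol.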